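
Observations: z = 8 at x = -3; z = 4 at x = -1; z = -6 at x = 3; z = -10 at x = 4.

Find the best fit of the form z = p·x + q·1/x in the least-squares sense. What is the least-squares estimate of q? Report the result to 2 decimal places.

The normal system AᵀA·[p, q]ᵀ = Aᵀz is [[35, 4]; [4, 185/144]]·[p, q]ᵀ = [-86, -67/6]ᵀ.
Eliminating q: (185/144)·(row 1) − 4·(row 2) gives (4171/144)·p = (185/144)·(-86) − 4·(-67/6) = -4739/72, so p = -9478/4171.
Then q = ((-67/6) − 4·(-9478/4171))/(185/144) = -6744/4171.

q = -1.62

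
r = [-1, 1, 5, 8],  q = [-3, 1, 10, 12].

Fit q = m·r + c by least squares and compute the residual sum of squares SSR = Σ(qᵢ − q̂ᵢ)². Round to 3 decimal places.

XᵀX·[m, c]ᵀ = Xᵀq reads: 91·m + 13·c = 150;  13·m + 4·c = 20.
Eliminating c: 4·(row 1) − 13·(row 2) gives 195·m = 4·150 − 13·20 = 340, so m = 68/39.
Then c = (20 − 13·(68/39))/4 = -2/3.
Residuals: -23/39, -1/13, 76/39, -50/39; SSR = 226/39.

SSR = 5.795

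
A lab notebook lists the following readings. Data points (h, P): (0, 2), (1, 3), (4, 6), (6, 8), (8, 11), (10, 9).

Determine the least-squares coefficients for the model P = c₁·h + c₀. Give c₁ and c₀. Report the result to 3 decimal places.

Normal-equation sums: Σh·h = 217, Σh = 29, Σ1 = 6.
And Σh·P = 253, ΣP = 39.
So AᵀA·[c₁, c₀]ᵀ = AᵀP: [[217, 29]; [29, 6]]·[c₁, c₀]ᵀ = [253, 39]ᵀ.
det = 217·6 − 29² = 461.
c₁ = (253·6 − 29·39)/461 = 387/461; c₀ = (217·39 − 29·253)/461 = 1126/461.

c₁ = 0.839, c₀ = 2.443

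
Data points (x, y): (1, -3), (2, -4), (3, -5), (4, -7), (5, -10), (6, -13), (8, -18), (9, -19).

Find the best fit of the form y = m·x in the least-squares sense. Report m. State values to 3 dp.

m = -2.106

Normal-equation sums: Σx·x = 236.
Right-hand side: Σx·y = -497.
Normal equations: [[236]]·[m]ᵀ = [-497]ᵀ.
Hence m = -497 / 236 ≈ -2.10593.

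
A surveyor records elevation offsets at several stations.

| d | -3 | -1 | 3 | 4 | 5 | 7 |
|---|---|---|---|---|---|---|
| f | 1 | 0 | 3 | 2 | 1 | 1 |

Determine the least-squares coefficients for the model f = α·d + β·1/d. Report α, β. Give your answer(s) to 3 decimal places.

α = 0.234, β = 0.077

Forming MᵀM = [[109, 6]; [6, 237281/176400]] and Mᵀf = [26, 317/210]ᵀ gives MᵀM·[α, β]ᵀ = Mᵀf.
Eliminating β: (237281/176400)·(row 1) − 6·(row 2) gives (19513229/176400)·α = (237281/176400)·26 − 6·(317/210) = 2285813/88200, so α = 4571626/19513229.
Then β = ((317/210) − 6·(4571626/19513229))/(237281/176400) = 1506120/19513229.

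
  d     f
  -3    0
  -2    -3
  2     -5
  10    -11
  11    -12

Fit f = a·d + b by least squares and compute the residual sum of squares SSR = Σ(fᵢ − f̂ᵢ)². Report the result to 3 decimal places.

SSR = 2.508

With design matrix M, MᵀM = [[238, 18]; [18, 5]] and Mᵀf = [-246, -31]ᵀ.
Δ = 238·5 − 18² = 866.
a = ((-246)·5 − 18·(-31))/866 = -336/433; b = (238·(-31) − 18·(-246))/866 = -1475/433.
Residuals: 467/433, -496/433, -18/433, 72/433, -25/433; SSR = 1086/433.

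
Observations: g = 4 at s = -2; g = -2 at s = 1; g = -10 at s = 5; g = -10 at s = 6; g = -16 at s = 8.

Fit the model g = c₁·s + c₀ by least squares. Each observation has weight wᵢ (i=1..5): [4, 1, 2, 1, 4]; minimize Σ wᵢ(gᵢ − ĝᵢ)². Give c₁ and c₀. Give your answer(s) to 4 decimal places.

c₁ = -1.9764, c₀ = 0.0860

Setting ∂/∂c₁ … = 0 gives: 359·c₁ + 41·c₀ = -706;  41·c₁ + 12·c₀ = -80.
Δ = 359·12 − 41² = 2627.
c₁ = ((-706)·12 − 41·(-80))/2627 = -5192/2627; c₀ = (359·(-80) − 41·(-706))/2627 = 226/2627.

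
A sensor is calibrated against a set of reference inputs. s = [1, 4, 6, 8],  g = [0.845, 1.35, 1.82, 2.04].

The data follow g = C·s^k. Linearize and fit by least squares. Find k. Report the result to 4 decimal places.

k = 0.4220

Linearized form: ln g = k·ln s + ln C. From the 4 transformed points,
XᵀX = [[9.4563, 5.2575]; [5.2575, 4]], rhs = [2.9715, 1.4435]ᵀ  (here Σln s = 5.2575, Σ(ln s)² = 9.4563, Σln g = 1.4435, Σln s·ln g = 2.9715).
Solving (det = 10.1839): k = 0.42195, ln C = -0.19373.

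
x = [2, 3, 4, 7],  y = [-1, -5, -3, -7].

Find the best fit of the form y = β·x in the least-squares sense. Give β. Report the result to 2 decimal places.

β = -1.00

The normal system AᵀA·[β]ᵀ = Aᵀy is [[78]]·[β]ᵀ = [-78]ᵀ.
Hence β = -78 / 78 ≈ -1.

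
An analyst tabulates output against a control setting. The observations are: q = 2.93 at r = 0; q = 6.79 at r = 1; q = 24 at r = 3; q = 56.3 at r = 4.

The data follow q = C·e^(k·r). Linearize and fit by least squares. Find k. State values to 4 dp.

k = 0.7174

With ln qᵢ as the transformed response and rᵢ as the regressor:
Σr = 8.0000, Σ(r)² = 26.0000, Σln q = 10.1992, Σr·ln q = 27.5724.
Normal system: [[26.0000, 8.0000]; [8.0000, 4]]·[k, ln C]ᵀ = [27.5724, 10.1992]ᵀ.
Solving (det = 40.0000): k = 0.71740, ln C = 1.11500.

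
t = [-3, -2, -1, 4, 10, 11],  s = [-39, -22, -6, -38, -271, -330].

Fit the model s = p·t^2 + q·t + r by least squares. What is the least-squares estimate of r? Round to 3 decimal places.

Forming XᵀX = [[24995, 2359, 251]; [2359, 251, 19]; [251, 19, 6]] and Xᵀs = [-68083, -6325, -706]ᵀ gives XᵀX·[p, q, r]ᵀ = Xᵀs.
Row-reducing yields p = -575983/191688, q = 3067003/958440, r = -167681/79870.

r = -2.099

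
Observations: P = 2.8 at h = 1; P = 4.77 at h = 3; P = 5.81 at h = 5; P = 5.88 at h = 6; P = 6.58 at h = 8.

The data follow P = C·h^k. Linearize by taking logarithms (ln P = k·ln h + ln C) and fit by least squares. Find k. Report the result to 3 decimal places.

Linearized form: ln P = k·ln h + ln C. From the 5 transformed points,
Σln h = 6.5793, Σ(ln h)² = 11.3317, Σln P = 8.0071, Σln h·ln P = 11.6403.
Equations: 11.3317·k + 6.5793·ln C = 11.6403;  6.5793·k + 5·ln C = 8.0071.
Δ = 11.3317·5 − (6.5793)² = 13.3720; k = (11.6403·5 − 6.5793·8.0071)/13.3720 = 0.41284, ln C = (11.3317·8.0071 − 6.5793·11.6403)/13.3720 = 1.05819.

k = 0.413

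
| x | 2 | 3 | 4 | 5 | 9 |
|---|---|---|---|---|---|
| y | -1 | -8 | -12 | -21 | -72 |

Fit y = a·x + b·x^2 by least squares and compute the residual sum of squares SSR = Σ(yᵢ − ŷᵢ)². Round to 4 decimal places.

The normal equations are: 135·a + 953·b = -827;  953·a + 7539·b = -6625.
(Σx·x = 135, Σx·x^2 = 953, Σx^2·x^2 = 7539, Σx·y = -827, Σx^2·y = -6625.)
Δ = 135·7539 − 953² = 109556.
a = ((-827)·7539 − 953·(-6625))/109556 = 19718/27389; b = (135·(-6625) − 953·(-827))/109556 = -26561/27389.
Residuals: 39419/27389, -39217/27389, 17436/27389, -9734/27389, 1971/27389; SSR = 127587/27389.

SSR = 4.6583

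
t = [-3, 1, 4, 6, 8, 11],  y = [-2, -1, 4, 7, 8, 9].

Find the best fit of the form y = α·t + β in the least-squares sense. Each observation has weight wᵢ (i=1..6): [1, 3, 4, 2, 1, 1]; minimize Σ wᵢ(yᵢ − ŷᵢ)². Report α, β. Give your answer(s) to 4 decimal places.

α = 1.0039, β = -0.4320

AᵀWA·[α, β]ᵀ = AᵀWy reads: 333·α + 47·β = 314;  47·α + 12·β = 42.
(Σwᵢ·t·t = 333, Σwᵢ·t = 47, Σwᵢ·1 = 12, Σwᵢ·t·y = 314, Σwᵢ·y = 42.)
Eliminating β: 12·(row 1) − 47·(row 2) gives 1787·α = 12·314 − 47·42 = 1794, so α = 1794/1787.
Then β = (42 − 47·(1794/1787))/12 = -772/1787.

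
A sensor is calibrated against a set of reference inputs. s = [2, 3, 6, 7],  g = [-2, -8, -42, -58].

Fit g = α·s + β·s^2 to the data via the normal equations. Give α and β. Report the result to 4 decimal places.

Setting ∂/∂α … = 0 gives: 98·α + 594·β = -686;  594·α + 3794·β = -4434.
(Σs·s = 98, Σs·s^2 = 594, Σs^2·s^2 = 3794, Σs·g = -686, Σs^2·g = -4434.)
det = 98·3794 − 594² = 18976.
α = ((-686)·3794 − 594·(-4434))/18976 = 3889/2372; β = (98·(-4434) − 594·(-686))/18976 = -3381/2372.

α = 1.6395, β = -1.4254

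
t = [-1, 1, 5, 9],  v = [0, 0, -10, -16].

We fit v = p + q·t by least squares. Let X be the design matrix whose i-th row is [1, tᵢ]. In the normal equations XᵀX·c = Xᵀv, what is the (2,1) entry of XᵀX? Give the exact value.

14

Row 2 ↔ basis t, column 1 ↔ basis 1, so (XᵀX)_{2,1} = Σᵢ t = (-1)·(1) + (1)·(1) + (5)·(1) + (9)·(1) = 14.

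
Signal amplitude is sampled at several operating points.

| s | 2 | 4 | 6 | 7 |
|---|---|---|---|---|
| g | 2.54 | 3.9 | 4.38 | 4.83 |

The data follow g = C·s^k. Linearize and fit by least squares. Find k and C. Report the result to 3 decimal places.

k = 0.501, C = 1.836

Taking logs, ln g = k·ln s + ln C, so regress ln g on ln s.
Sums: Σln s = 5.8171, Σ(ln s)² = 9.3992, Σln g = 5.3450, Σln s·ln g = 8.2439.
Normal system: [[9.3992, 5.8171]; [5.8171, 4]]·[k, ln C]ᵀ = [8.2439, 5.3450]ᵀ.
Slope k = (n·Σln s·ln g − Σln s·Σln g)/(n·Σ(ln s)² − (Σln s)²) = (4·8.2439 − 5.8171·5.3450)/3.7582 = 0.50099; ln C = (Σln g − k·Σln s)/n = 0.60768, so C = exp(0.60768) = 1.83616.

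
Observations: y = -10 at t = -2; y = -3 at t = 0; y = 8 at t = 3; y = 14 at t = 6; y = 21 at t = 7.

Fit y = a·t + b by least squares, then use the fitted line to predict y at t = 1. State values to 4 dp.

AᵀA·[a, b]ᵀ = Aᵀy reads: 98·a + 14·b = 275;  14·a + 5·b = 30.
(Σt·t = 98, Σt = 14, Σ1 = 5, Σt·y = 275, Σy = 30.)
Δ = 98·5 − 14² = 294.
a = (275·5 − 14·30)/294 = 955/294; b = (98·30 − 14·275)/294 = -65/21.
At t = 1: ŷ = (955/294)·(1) + (-65/21)·(1) = 15/98.

ŷ = 0.1531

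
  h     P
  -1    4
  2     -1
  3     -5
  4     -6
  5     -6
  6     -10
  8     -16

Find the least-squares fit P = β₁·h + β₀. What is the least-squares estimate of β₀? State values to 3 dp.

Sums needed: Σh·h = 155, Σh = 27, Σ1 = 7.
For XᵀP: Σh·P = -263, ΣP = -40.
XᵀX·[β₁, β₀]ᵀ = XᵀP becomes [[155, 27]; [27, 7]]·[β₁, β₀]ᵀ = [-263, -40]ᵀ.
det = 155·7 − 27² = 356.
β₁ = ((-263)·7 − 27·(-40))/356 = -761/356; β₀ = (155·(-40) − 27·(-263))/356 = 901/356.

β₀ = 2.531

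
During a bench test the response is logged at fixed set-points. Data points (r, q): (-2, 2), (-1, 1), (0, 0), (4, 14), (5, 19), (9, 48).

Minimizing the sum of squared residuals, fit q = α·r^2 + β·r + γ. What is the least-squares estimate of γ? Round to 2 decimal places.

The normal system XᵀX·[α, β, γ]ᵀ = Xᵀq is [[7459, 909, 127]; [909, 127, 15]; [127, 15, 6]]·[α, β, γ]ᵀ = [4596, 578, 84]ᵀ.
Solving the 3×3 system (Gaussian elimination) gives α = 103617/231352, β = 266459/231352, γ = 189777/115676.

γ = 1.64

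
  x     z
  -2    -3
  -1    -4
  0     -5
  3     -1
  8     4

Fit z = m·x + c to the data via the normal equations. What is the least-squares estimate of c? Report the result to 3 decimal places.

Compute the Gram sums: Σx·x = 78, Σx = 8, Σ1 = 5.
For Aᵀz: Σx·z = 39, Σz = -9.
Normal equations: [[78, 8]; [8, 5]]·[m, c]ᵀ = [39, -9]ᵀ.
Δ = 78·5 − 8² = 326.
m = (39·5 − 8·(-9))/326 = 267/326; c = (78·(-9) − 8·39)/326 = -507/163.

c = -3.110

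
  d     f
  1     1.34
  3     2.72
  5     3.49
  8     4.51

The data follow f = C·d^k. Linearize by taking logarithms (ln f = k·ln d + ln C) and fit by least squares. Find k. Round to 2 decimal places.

k = 0.58

Let Y = ln f. Fitting Y = k·ln d + ln C by least squares:
XᵀX = [[8.1213, 4.7875]; [4.7875, 4]], rhs = [6.2432, 4.0495]ᵀ  (here Σln d = 4.7875, Σ(ln d)² = 8.1213, Σln f = 4.0495, Σln d·ln f = 6.2432).
Δ = 8.1213·4 − (4.7875)² = 9.5652; k = (6.2432·4 − 4.7875·4.0495)/9.5652 = 0.58398, ln C = (8.1213·4.0495 − 4.7875·6.2432)/9.5652 = 0.31343.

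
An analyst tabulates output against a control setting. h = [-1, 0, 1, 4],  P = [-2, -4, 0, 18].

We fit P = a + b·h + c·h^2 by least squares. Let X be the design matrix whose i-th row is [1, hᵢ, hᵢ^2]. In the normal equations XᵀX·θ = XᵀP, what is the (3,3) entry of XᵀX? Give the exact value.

Row 3 ↔ basis h^2, column 3 ↔ basis h^2, so (XᵀX)_{3,3} = Σᵢ (h^2)·(h^2) = (1)·(1) + (0)·(0) + (1)·(1) + (16)·(16) = 258.

258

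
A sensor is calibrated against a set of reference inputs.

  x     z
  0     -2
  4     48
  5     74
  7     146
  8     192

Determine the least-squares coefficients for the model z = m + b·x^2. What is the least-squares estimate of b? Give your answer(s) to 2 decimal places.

Forming MᵀM = [[5, 154]; [154, 7378]] and Mᵀz = [458, 22060]ᵀ gives MᵀM·[m, b]ᵀ = Mᵀz.
det = 5·7378 − 154² = 13174.
m = (458·7378 − 154·22060)/13174 = -1294/941; b = (5·22060 − 154·458)/13174 = 19884/6587.

b = 3.02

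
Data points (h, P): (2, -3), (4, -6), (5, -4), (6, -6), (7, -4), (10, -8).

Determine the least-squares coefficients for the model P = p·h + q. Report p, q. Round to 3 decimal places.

From the data, Σh·h = 230, Σh = 34, Σ1 = 6.
Right-hand side: Σh·P = -194, ΣP = -31.
So AᵀA·[p, q]ᵀ = AᵀP: [[230, 34]; [34, 6]]·[p, q]ᵀ = [-194, -31]ᵀ.
Eliminating q: 6·(row 1) − 34·(row 2) gives 224·p = 6·(-194) − 34·(-31) = -110, so p = -55/112.
Then q = ((-31) − 34·(-55/112))/6 = -267/112.

p = -0.491, q = -2.384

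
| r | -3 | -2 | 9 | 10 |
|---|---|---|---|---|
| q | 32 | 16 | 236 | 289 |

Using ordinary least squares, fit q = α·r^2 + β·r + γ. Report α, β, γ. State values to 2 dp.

α = 2.88, β = -0.26, γ = 4.72

Compute the Gram sums: Σr^2·r^2 = 16658, Σr^2·r = 1694, Σr^2 = 194, Σr·r = 194, Σr = 14, Σ1 = 4.
And Σr^2·q = 48368, Σr·q = 4886, Σq = 573.
So MᵀM·[α, β, γ]ᵀ = Mᵀq: [[16658, 1694, 194]; [1694, 194, 14]; [194, 14, 4]]·[α, β, γ]ᵀ = [48368, 4886, 573]ᵀ.
Row-reducing yields α = 23/8, β = -301/1160, γ = 1369/290.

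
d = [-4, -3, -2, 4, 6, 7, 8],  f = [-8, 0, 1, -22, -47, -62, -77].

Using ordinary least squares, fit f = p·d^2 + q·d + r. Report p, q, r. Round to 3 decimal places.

The normal system AᵀA·[p, q, r]ᵀ = Aᵀf is [[8402, 1036, 194]; [1036, 194, 16]; [194, 16, 7]]·[p, q, r]ᵀ = [-10134, -1390, -215]ᵀ.
Inverting the 3×3 Gram matrix, [p, q, r]ᵀ = [-31216/31287, -61081/31287, 14595/10429]ᵀ.

p = -0.998, q = -1.952, r = 1.399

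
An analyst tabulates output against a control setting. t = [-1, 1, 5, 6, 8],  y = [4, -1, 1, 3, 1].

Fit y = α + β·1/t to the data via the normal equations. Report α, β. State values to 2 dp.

Forming MᵀM = [[5, 59/120]; [59/120, 30001/14400]] and Mᵀy = [8, -167/40]ᵀ gives MᵀM·[α, β]ᵀ = Mᵀy.
Δ = 5·(30001/14400) − (59/120)² = 36631/3600.
α = (8·(30001/14400) − (59/120)·(-167/40))/(36631/3600) = 269567/146524; β = (5·(-167/40) − (59/120)·8)/(36631/3600) = -89310/36631.

α = 1.84, β = -2.44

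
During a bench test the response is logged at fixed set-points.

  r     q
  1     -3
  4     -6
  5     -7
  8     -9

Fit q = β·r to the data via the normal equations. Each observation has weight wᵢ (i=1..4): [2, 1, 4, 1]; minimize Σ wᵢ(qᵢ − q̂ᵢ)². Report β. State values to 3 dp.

β = -1.330

Setting ∂/∂β … = 0 gives: 182·β = -242.
(Σwᵢ·r·r = 182, Σwᵢ·r·q = -242.)
β = (-242)/182 = -1.32967.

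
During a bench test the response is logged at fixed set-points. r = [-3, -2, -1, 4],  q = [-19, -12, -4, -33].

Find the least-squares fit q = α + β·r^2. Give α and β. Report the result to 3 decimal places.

α = -2.988, β = -1.868

Entries of AᵀA: Σ1 = 4, Σr^2 = 30, Σr^2·r^2 = 354.
And Σq = -68, Σr^2·q = -751.
det = 4·354 − 30² = 516.
α = ((-68)·354 − 30·(-751))/516 = -257/86; β = (4·(-751) − 30·(-68))/516 = -241/129.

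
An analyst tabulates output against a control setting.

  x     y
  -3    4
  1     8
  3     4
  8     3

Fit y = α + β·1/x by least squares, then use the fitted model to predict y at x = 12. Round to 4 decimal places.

ŷ = 4.0989

Sums needed: Σ1 = 4, Σ1/x = 9/8, Σ1/x·1/x = 713/576.
And Σy = 19, Σ1/x·y = 67/8.
AᵀA·[α, β]ᵀ = Aᵀy becomes [[4, 9/8]; [9/8, 713/576]]·[α, β]ᵀ = [19, 67/8]ᵀ.
Eliminating β: (713/576)·(row 1) − (9/8)·(row 2) gives (2123/576)·α = (713/576)·19 − (9/8)·(67/8) = 1015/72, so α = 8120/2123.
Then β = ((67/8) − (9/8)·(8120/2123))/(713/576) = 6984/2123.
At x = 12: ŷ = (8120/2123)·(1) + (6984/2123)·(1/12) = 8702/2123.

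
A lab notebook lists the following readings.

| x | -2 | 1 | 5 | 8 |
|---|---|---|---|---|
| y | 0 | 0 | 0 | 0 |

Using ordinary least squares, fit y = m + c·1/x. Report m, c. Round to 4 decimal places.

m = 0.0000, c = 0.0000

Compute the Gram sums: Σ1 = 4, Σ1/x = 33/40, Σ1/x·1/x = 2089/1600.
Right-hand side: Σy = 0, Σ1/x·y = 0.
Normal equations: [[4, 33/40]; [33/40, 2089/1600]]·[m, c]ᵀ = [0, 0]ᵀ.
Eliminating c: (2089/1600)·(row 1) − (33/40)·(row 2) gives (7267/1600)·m = (2089/1600)·0 − (33/40)·0 = 0, so m = 0.
Then c = (0 − (33/40)·0)/(2089/1600) = 0.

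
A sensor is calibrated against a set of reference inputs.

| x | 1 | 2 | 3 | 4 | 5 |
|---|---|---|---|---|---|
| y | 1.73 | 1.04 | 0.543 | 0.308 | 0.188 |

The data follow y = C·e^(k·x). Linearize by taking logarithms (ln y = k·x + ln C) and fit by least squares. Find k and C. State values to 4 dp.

k = -0.5656, C = 3.0718

With ln yᵢ as the transformed response and xᵢ as the regressor:
Σx = 15.0000, Σ(x)² = 55.0000, Σln y = -2.8723, Σx·ln y = -14.2726.
Equations: 55.0000·k + 15.0000·ln C = -14.2726;  15.0000·k + 5·ln C = -2.8723.
Solving (det = 50.0000): k = -0.56557, ln C = 1.12227, so C = exp(1.12227) = 3.07182.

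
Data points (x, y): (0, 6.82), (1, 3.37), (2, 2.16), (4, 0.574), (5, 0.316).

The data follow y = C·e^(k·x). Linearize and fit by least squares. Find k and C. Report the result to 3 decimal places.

k = -0.610, C = 6.717

Linearized form: ln y = k·x + ln C. From the 5 transformed points,
Sums: Σx = 12.0000, Σ(x)² = 46.0000, Σln y = 2.1977, Σx·ln y = -5.2254.
Normal system: [[46.0000, 12.0000]; [12.0000, 5]]·[k, ln C]ᵀ = [-5.2254, 2.1977]ᵀ.
Solving (det = 86.0000): k = -0.61047, ln C = 1.90467, so C = exp(1.90467) = 6.71717.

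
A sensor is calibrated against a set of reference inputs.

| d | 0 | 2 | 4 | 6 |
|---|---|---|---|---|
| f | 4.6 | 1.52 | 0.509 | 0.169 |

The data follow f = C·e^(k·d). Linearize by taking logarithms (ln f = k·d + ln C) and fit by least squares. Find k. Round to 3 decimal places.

With ln fᵢ as the transformed response and dᵢ as the regressor:
XᵀX = [[56.0000, 12.0000]; [12.0000, 4]], rhs = [-12.5309, -0.5084]ᵀ  (here Σd = 12.0000, Σ(d)² = 56.0000, Σln f = -0.5084, Σd·ln f = -12.5309).
Solving (det = 80.0000): k = -0.55029, ln C = 1.52376.

k = -0.550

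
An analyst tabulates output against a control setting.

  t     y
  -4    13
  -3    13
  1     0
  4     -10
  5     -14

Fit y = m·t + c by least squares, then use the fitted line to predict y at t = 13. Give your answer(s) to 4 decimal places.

Entries of XᵀX: Σt·t = 67, Σt = 3, Σ1 = 5.
And Σt·y = -201, Σy = 2.
Normal equations: [[67, 3]; [3, 5]]·[m, c]ᵀ = [-201, 2]ᵀ.
Determinant 67·5 − 3² = 326.
m = ((-201)·5 − 3·2)/326 = -1011/326; c = (67·2 − 3·(-201))/326 = 737/326.
At t = 13: ŷ = (-1011/326)·(13) + (737/326)·(1) = -6203/163.

ŷ = -38.0552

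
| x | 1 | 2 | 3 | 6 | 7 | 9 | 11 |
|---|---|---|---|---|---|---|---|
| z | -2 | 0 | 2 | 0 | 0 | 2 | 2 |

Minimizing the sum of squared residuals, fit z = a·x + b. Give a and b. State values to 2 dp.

a = 0.26, b = -0.87

Sums needed: Σx·x = 301, Σx = 39, Σ1 = 7.
And Σx·z = 44, Σz = 4.
AᵀA·[a, b]ᵀ = Aᵀz becomes [[301, 39]; [39, 7]]·[a, b]ᵀ = [44, 4]ᵀ.
Eliminating b: 7·(row 1) − 39·(row 2) gives 586·a = 7·44 − 39·4 = 152, so a = 76/293.
Then b = (4 − 39·(76/293))/7 = -256/293.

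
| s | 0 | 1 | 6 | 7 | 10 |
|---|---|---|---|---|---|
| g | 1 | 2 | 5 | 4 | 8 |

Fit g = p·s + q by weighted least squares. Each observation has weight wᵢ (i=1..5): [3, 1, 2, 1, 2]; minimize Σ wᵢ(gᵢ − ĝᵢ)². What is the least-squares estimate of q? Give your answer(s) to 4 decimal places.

q = 0.9784

From the data, Σwᵢ·s·s = 322, Σwᵢ·s = 40, Σwᵢ·1 = 9.
And Σwᵢ·s·g = 250, Σwᵢ·g = 35.
XᵀWX·[p, q]ᵀ = XᵀWg becomes [[322, 40]; [40, 9]]·[p, q]ᵀ = [250, 35]ᵀ.
Δ = 322·9 − 40² = 1298.
p = (250·9 − 40·35)/1298 = 425/649; q = (322·35 − 40·250)/1298 = 635/649.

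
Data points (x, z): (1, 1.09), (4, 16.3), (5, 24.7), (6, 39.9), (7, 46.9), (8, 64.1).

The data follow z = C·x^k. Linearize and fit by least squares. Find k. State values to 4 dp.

Taking logs, ln z = k·ln x + ln C, so regress ln z on ln x.
XᵀX = [[15.8331, 8.8128]; [8.8128, 6]], rhs = [31.7749, 17.7790]ᵀ  (here Σln x = 8.8128, Σ(ln x)² = 15.8331, Σln z = 17.7790, Σln x·ln z = 31.7749).
Δ = 15.8331·6 − (8.8128)² = 17.3327; k = (31.7749·6 − 8.8128·17.7790)/17.3327 = 1.95966, ln C = (15.8331·17.7790 − 8.8128·31.7749)/17.3327 = 0.08480.

k = 1.9597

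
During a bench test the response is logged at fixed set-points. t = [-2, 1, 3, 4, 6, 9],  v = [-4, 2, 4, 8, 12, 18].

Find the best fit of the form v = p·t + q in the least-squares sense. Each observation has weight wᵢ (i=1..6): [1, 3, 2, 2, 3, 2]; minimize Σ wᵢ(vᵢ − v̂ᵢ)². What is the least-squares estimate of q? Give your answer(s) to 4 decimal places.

With design matrix A, AᵀWA = [[327, 51]; [51, 13]] and AᵀWv = [642, 98]ᵀ.
Determinant 327·13 − 51² = 1650.
p = (642·13 − 51·98)/1650 = 558/275; q = (327·98 − 51·642)/1650 = -116/275.

q = -0.4218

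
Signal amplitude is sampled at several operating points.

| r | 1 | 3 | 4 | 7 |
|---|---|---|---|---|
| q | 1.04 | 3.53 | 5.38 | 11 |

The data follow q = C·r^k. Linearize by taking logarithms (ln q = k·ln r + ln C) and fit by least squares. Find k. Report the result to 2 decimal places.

k = 1.21

Taking logs, ln q = k·ln r + ln C, so regress ln q on ln r.
Σln r = 4.4308, Σ(ln r)² = 6.9153, Σln q = 5.3811, Σln r·ln q = 8.3845.
Equations: 6.9153·k + 4.4308·ln C = 8.3845;  4.4308·k + 4·ln C = 5.3811.
Δ = 6.9153·4 − (4.4308)² = 8.0292; k = (8.3845·4 − 4.4308·5.3811)/8.0292 = 1.20750, ln C = (6.9153·5.3811 − 4.4308·8.3845)/8.0292 = 0.00773.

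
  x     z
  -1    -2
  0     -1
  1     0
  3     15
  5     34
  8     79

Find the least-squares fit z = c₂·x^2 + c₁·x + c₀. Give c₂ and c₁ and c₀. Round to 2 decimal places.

c₂ = 1.00, c₁ = 2.10, c₀ = -1.35

With design matrix A, AᵀA = [[4804, 664, 100]; [664, 100, 16]; [100, 16, 6]] and Aᵀz = [6039, 849, 125]ᵀ.
Solving the 3×3 system (Gaussian elimination) gives c₂ = 219/220, c₁ = 461/220, c₀ = -74/55.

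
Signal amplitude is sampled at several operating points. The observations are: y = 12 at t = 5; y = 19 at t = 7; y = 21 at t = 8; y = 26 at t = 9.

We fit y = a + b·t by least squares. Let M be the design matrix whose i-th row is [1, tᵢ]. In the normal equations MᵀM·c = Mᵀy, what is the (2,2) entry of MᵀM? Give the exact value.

Row 2 ↔ basis t, column 2 ↔ basis t, so (MᵀM)_{2,2} = Σᵢ (t)·(t) = (5)·(5) + (7)·(7) + (8)·(8) + (9)·(9) = 219.

219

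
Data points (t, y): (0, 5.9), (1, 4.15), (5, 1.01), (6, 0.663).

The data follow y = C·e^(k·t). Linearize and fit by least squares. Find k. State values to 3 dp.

With ln yᵢ as the transformed response and tᵢ as the regressor:
Σt = 12.0000, Σ(t)² = 62.0000, Σln y = 2.7970, Σt·ln y = -0.9930.
Equations: 62.0000·k + 12.0000·ln C = -0.9930;  12.0000·k + 4·ln C = 2.7970.
Δ = 62.0000·4 − (12.0000)² = 104.0000; k = (-0.9930·4 − 12.0000·2.7970)/104.0000 = -0.36093, ln C = (62.0000·2.7970 − 12.0000·-0.9930)/104.0000 = 1.78204.

k = -0.361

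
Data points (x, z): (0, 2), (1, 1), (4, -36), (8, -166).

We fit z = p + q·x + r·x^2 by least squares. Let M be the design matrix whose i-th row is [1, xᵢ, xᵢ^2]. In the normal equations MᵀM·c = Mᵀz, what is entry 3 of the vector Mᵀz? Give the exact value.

-11199

Entry 3 ↔ basis x^2, so (Mᵀz)_{3} = Σᵢ (x^2)·zᵢ = (0)·(2) + (1)·(1) + (16)·(-36) + (64)·(-166) = -11199.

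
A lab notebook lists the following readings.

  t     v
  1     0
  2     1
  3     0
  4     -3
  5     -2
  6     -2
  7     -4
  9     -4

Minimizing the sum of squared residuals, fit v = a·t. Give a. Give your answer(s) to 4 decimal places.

a = -0.4344

Setting ∂/∂a … = 0 gives: 221·a = -96.
(Σt·t = 221, Σt·v = -96.)
Hence a = -96 / 221 ≈ -0.434389.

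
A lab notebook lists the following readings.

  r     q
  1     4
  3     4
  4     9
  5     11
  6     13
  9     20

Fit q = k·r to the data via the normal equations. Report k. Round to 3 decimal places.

The normal equations are: 168·k = 365.
k = 365/168 = 2.17262.

k = 2.173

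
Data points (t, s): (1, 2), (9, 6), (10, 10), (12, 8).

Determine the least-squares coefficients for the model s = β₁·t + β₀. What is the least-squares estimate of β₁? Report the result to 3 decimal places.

β₁ = 0.629

Normal-equation sums: Σt·t = 326, Σt = 32, Σ1 = 4.
Moment sums: Σt·s = 252, Σs = 26.
Normal equations: [[326, 32]; [32, 4]]·[β₁, β₀]ᵀ = [252, 26]ᵀ.
Determinant 326·4 − 32² = 280.
β₁ = (252·4 − 32·26)/280 = 22/35; β₀ = (326·26 − 32·252)/280 = 103/70.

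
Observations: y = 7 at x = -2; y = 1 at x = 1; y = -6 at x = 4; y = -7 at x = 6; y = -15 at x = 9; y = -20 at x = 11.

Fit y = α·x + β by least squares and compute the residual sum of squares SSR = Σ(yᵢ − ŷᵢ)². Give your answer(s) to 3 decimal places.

Normal-equation sums: Σx·x = 259, Σx = 29, Σ1 = 6.
For Aᵀy: Σx·y = -434, Σy = -40.
Determinant 259·6 − 29² = 713.
α = ((-434)·6 − 29·(-40))/713 = -1444/713; β = (259·(-40) − 29·(-434))/713 = 2226/713.
Residuals: -123/713, -3/31, -728/713, 1447/713, 75/713, -602/713; SSR = 4224/713.

SSR = 5.924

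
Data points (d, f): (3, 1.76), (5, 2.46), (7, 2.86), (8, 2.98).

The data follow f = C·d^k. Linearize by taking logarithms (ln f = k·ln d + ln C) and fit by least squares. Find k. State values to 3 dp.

Taking logs, ln f = k·ln d + ln C, so regress ln f on ln d.
Over the data: Σln d = 6.7334, Σ(ln d)² = 11.9079, Σln f = 3.6082, Σln d·ln f = 6.3852.
Normal system: [[11.9079, 6.7334]; [6.7334, 4]]·[k, ln C]ᵀ = [6.3852, 3.6082]ᵀ.
Δ = 11.9079·4 − (6.7334)² = 2.2928; k = (6.3852·4 − 6.7334·3.6082)/2.2928 = 0.54310, ln C = (11.9079·3.6082 − 6.7334·6.3852)/2.2928 = -0.01218.

k = 0.543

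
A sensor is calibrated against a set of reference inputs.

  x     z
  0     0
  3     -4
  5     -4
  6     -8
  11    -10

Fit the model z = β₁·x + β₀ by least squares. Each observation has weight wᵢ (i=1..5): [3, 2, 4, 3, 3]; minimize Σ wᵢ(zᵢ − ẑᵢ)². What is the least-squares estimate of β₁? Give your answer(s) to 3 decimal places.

The normal equations are: 589·β₁ + 77·β₀ = -578;  77·β₁ + 15·β₀ = -78.
Determinant 589·15 − 77² = 2906.
β₁ = ((-578)·15 − 77·(-78))/2906 = -1332/1453; β₀ = (589·(-78) − 77·(-578))/2906 = -718/1453.

β₁ = -0.917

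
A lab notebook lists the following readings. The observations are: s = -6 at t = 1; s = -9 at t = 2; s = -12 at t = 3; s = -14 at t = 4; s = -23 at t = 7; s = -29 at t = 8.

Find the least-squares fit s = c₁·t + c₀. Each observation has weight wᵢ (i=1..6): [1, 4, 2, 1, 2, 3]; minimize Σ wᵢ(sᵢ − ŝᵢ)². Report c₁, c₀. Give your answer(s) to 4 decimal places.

c₁ = -3.1850, c₀ = -2.4198

Normal-equation sums: Σwᵢ·t·t = 341, Σwᵢ·t = 57, Σwᵢ·1 = 13.
Right-hand side: Σwᵢ·t·s = -1224, Σwᵢ·s = -213.
MᵀWM·[c₁, c₀]ᵀ = MᵀWs becomes [[341, 57]; [57, 13]]·[c₁, c₀]ᵀ = [-1224, -213]ᵀ.
Eliminating c₀: 13·(row 1) − 57·(row 2) gives 1184·c₁ = 13·(-1224) − 57·(-213) = -3771, so c₁ = -3771/1184.
Then c₀ = ((-213) − 57·(-3771/1184))/13 = -2865/1184.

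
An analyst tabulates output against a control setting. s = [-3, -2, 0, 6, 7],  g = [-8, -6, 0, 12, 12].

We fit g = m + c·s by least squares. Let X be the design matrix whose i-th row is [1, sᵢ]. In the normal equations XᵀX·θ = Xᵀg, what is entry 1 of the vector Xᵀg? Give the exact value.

Entry 1 ↔ basis 1, so (Xᵀg)_{1} = Σᵢ gᵢ = (1)·(-8) + (1)·(-6) + (1)·(0) + (1)·(12) + (1)·(12) = 10.

10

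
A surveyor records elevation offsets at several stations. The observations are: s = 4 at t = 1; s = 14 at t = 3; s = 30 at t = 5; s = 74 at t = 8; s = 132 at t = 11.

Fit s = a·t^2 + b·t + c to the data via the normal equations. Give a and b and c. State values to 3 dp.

The normal system XᵀX·[a, b, c]ᵀ = Xᵀs is [[19444, 1996, 220]; [1996, 220, 28]; [220, 28, 5]]·[a, b, c]ᵀ = [21588, 2240, 254]ᵀ.
Solving the 3×3 system (Gaussian elimination) gives a = 10435/10434, b = 8837/10434, c = 3570/1739.

a = 1.000, b = 0.847, c = 2.053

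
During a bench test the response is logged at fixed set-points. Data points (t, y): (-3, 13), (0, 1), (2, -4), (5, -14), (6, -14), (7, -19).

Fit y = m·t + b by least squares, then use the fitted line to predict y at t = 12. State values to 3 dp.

Forming MᵀM = [[123, 17]; [17, 6]] and Mᵀy = [-334, -37]ᵀ gives MᵀM·[m, b]ᵀ = Mᵀy.
Eliminating b: 6·(row 1) − 17·(row 2) gives 449·m = 6·(-334) − 17·(-37) = -1375, so m = -1375/449.
Then b = ((-37) − 17·(-1375/449))/6 = 1127/449.
At t = 12: ŷ = (-1375/449)·(12) + (1127/449)·(1) = -15373/449.

ŷ = -34.238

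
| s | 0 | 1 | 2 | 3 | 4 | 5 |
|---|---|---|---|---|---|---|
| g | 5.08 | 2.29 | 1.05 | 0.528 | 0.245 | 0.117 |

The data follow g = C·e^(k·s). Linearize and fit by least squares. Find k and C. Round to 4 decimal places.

k = -0.7499, C = 4.9207

Linearized form: ln g = k·s + ln C. From the 6 transformed points,
Σs = 15.0000, Σ(s)² = 55.0000, Σln g = -1.6881, Σs·ln g = -17.3437.
Equations: 55.0000·k + 15.0000·ln C = -17.3437;  15.0000·k + 6·ln C = -1.6881.
Δ = 55.0000·6 − (15.0000)² = 105.0000; k = (-17.3437·6 − 15.0000·-1.6881)/105.0000 = -0.74992, ln C = (55.0000·-1.6881 − 15.0000·-17.3437)/105.0000 = 1.59344, so C = exp(1.59344) = 4.92066.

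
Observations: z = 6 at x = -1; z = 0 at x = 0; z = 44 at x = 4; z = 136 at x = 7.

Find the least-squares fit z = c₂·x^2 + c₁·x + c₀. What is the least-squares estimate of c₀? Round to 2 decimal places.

Entries of MᵀM: Σx^2·x^2 = 2658, Σx^2·x = 406, Σx^2 = 66, Σx·x = 66, Σx = 10, Σ1 = 4.
And Σx^2·z = 7374, Σx·z = 1122, Σz = 186.
MᵀM·[c₂, c₁, c₀]ᵀ = Mᵀz becomes [[2658, 406, 66]; [406, 66, 10]; [66, 10, 4]]·[c₂, c₁, c₀]ᵀ = [7374, 1122, 186]ᵀ.
Inverting the 3×3 Gram matrix, [c₂, c₁, c₀]ᵀ = [2271/781, -834/781, 930/781]ᵀ.

c₀ = 1.19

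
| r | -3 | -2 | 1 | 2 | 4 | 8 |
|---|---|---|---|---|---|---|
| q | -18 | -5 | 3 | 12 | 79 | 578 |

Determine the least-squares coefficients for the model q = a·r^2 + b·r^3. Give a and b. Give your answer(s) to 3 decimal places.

a = 0.950, b = 1.010

XᵀX·[a, b]ᵀ = Xᵀq reads: 4466·a + 33550·b = 38125;  33550·a + 267098·b = 301617.
(Σr^2·r^2 = 4466, Σr^2·r^3 = 33550, Σr^3·r^3 = 267098, Σr^2·q = 38125, Σr^3·q = 301617.)
Δ = 4466·267098 − 33550² = 67257168.
a = (38125·267098 − 33550·301617)/67257168 = 15965225/16814292; b = (4466·301617 − 33550·38125)/67257168 = 1543813/1528572.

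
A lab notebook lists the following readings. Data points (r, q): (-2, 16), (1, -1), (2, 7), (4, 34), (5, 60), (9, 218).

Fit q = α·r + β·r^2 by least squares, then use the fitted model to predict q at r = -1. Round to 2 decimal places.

q̂ = 6.04

With design matrix X, XᵀX = [[131, 919]; [919, 7475]] and Xᵀq = [2379, 19793]ᵀ.
Eliminating β: 7475·(row 1) − 919·(row 2) gives 134664·α = 7475·2379 − 919·19793 = -406742, so α = -203371/67332.
Then β = (19793 − 919·(-203371/67332))/7475 = 203291/67332.
At r = -1: q̂ = (-203371/67332)·(-1) + (203291/67332)·(1) = 67777/11222.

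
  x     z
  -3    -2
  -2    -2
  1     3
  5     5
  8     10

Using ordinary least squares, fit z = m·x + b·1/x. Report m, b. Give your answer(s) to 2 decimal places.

m = 1.10, b = 1.01

Sums needed: Σx·x = 103, Σx·1/x = 5, Σ1/x·1/x = 20401/14400.
Moment sums: Σx·z = 118, Σ1/x·z = 83/12.
So MᵀM·[m, b]ᵀ = Mᵀz: [[103, 5]; [5, 20401/14400]]·[m, b]ᵀ = [118, 83/12]ᵀ.
Eliminating b: (20401/14400)·(row 1) − 5·(row 2) gives (1741303/14400)·m = (20401/14400)·118 − 5·(83/12) = 954659/7200, so m = 1909318/1741303.
Then b = ((83/12) − 5·(1909318/1741303))/(20401/14400) = 1762800/1741303.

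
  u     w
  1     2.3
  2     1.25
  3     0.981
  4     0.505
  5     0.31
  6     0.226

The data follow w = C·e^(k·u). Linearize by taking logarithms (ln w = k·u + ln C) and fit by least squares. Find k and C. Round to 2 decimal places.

Linearized form: ln w = k·u + ln C. From the 6 transformed points,
AᵀA = [[91.0000, 21.0000]; [21.0000, 6]], rhs = [-16.2904, -2.3047]ᵀ  (here Σu = 21.0000, Σ(u)² = 91.0000, Σln w = -2.3047, Σu·ln w = -16.2904).
Solving (det = 105.0000): k = -0.46993, ln C = 1.26064, so C = exp(1.26064) = 3.52769.

k = -0.47, C = 3.53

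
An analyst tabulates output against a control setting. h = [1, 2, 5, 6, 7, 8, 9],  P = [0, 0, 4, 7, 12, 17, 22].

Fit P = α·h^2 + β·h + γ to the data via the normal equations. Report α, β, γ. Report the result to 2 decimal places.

α = 0.44, β = -1.60, γ = 1.23

With design matrix M, MᵀM = [[14996, 1934, 260]; [1934, 260, 38]; [260, 38, 7]] and MᵀP = [3810, 480, 62]ᵀ.
Solving the 3×3 system (Gaussian elimination) gives α = 3502/7987, β = -12743/7987, γ = 9844/7987.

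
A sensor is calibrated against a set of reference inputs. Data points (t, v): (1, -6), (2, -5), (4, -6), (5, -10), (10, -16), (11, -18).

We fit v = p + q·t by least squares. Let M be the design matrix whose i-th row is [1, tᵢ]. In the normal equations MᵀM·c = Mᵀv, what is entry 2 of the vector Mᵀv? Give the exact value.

-448

Entry 2 ↔ basis t, so (Mᵀv)_{2} = Σᵢ (t)·vᵢ = (1)·(-6) + (2)·(-5) + (4)·(-6) + (5)·(-10) + (10)·(-16) + (11)·(-18) = -448.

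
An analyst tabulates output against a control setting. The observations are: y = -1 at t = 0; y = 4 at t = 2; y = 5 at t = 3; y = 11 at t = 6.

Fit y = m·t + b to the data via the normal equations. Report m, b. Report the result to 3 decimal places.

From the data, Σt·t = 49, Σt = 11, Σ1 = 4.
Moment sums: Σt·y = 89, Σy = 19.
MᵀM·[m, b]ᵀ = Mᵀy becomes [[49, 11]; [11, 4]]·[m, b]ᵀ = [89, 19]ᵀ.
Δ = 49·4 − 11² = 75.
m = (89·4 − 11·19)/75 = 49/25; b = (49·19 − 11·89)/75 = -16/25.

m = 1.960, b = -0.640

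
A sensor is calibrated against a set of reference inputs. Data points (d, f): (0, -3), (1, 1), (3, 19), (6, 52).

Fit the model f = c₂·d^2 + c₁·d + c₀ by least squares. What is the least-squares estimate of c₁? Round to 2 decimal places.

c₁ = 5.36

With design matrix M, MᵀM = [[1378, 244, 46]; [244, 46, 10]; [46, 10, 4]] and Mᵀf = [2044, 370, 69]ᵀ.
Inverting the 3×3 Gram matrix, [c₂, c₁, c₀]ᵀ = [29/44, 707/132, -491/132]ᵀ.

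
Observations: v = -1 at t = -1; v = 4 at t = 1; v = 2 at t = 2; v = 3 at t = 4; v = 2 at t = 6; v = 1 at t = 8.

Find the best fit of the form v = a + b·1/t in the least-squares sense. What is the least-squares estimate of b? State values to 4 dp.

Setting ∂/∂a … = 0 gives: 6·a + (25/24)·b = 11;  (25/24)·a + (1357/576)·b = 173/24.
(Σ1 = 6, Σ1/t = 25/24, Σ1/t·1/t = 1357/576, Σv = 11, Σ1/t·v = 173/24.)
Δ = 6·(1357/576) − (25/24)² = 7517/576.
a = (11·(1357/576) − (25/24)·(173/24))/(7517/576) = 10602/7517; b = (6·(173/24) − (25/24)·11)/(7517/576) = 18312/7517.

b = 2.4361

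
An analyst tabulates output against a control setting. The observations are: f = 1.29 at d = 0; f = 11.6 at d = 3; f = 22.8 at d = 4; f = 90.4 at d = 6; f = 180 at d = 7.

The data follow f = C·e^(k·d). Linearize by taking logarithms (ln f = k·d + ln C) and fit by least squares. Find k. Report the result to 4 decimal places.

With ln fᵢ as the transformed response and dᵢ as the regressor:
Sums: Σd = 20.0000, Σ(d)² = 110.0000, Σln f = 15.5296, Σd·ln f = 83.2362.
Normal system: [[110.0000, 20.0000]; [20.0000, 5]]·[k, ln C]ᵀ = [83.2362, 15.5296]ᵀ.
Slope k = (n·Σd·ln f − Σd·Σln f)/(n·Σ(d)² − (Σd)²) = (5·83.2362 − 20.0000·15.5296)/150.0000 = 0.70393; ln C = (Σln f − k·Σd)/n = 0.29022.

k = 0.7039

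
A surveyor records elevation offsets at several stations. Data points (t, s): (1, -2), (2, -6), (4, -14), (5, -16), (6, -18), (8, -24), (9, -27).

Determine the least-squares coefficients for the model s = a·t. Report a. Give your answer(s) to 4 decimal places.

a = -3.0529

Forming AᵀA = [[227]] and Aᵀs = [-693]ᵀ gives AᵀA·[a]ᵀ = Aᵀs.
a = (-693)/227 = -3.05286.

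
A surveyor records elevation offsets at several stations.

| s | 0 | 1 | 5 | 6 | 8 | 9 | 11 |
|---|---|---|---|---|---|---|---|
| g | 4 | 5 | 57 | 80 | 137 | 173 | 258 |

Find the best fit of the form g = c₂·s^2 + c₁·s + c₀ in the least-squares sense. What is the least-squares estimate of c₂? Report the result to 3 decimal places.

c₂ = 2.091

Sums needed: Σs^2·s^2 = 27220, Σs^2·s = 2914, Σs^2 = 328, Σs·s = 328, Σs = 40, Σ1 = 7.
Moment sums: Σs^2·g = 58309, Σs·g = 6261, Σg = 714.
Row-reducing yields c₂ = 237395/113526, c₁ = 7817/113526, c₀ = 12098/3339.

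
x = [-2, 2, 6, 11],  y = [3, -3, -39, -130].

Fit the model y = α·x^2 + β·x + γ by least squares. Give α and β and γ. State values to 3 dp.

Compute the Gram sums: Σx^2·x^2 = 15969, Σx^2·x = 1547, Σx^2 = 165, Σx·x = 165, Σx = 17, Σ1 = 4.
Moment sums: Σx^2·y = -17134, Σx·y = -1676, Σy = -169.
Solving the 3×3 system (Gaussian elimination) gives α = -66289/67276, β = -90239/67276, γ = 137763/33638.

α = -0.985, β = -1.341, γ = 4.095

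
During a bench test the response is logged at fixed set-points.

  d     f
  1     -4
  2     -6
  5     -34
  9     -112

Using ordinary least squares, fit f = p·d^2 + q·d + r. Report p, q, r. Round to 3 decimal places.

p = -1.506, q = 1.502, r = -3.594

Sums needed: Σd^2·d^2 = 7203, Σd^2·d = 863, Σd^2 = 111, Σd·d = 111, Σd = 17, Σ1 = 4.
And Σd^2·f = -9950, Σd·f = -1194, Σf = -156.
Solving the 3×3 system (Gaussian elimination) gives p = -503/334, q = 2509/1670, r = -3001/835.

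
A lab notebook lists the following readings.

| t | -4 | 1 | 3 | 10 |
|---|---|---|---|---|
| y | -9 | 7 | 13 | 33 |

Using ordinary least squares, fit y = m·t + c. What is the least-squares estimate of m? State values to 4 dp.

m = 2.9901

Setting ∂/∂m … = 0 gives: 126·m + 10·c = 412;  10·m + 4·c = 44.
(Σt·t = 126, Σt = 10, Σ1 = 4, Σt·y = 412, Σy = 44.)
Determinant 126·4 − 10² = 404.
m = (412·4 − 10·44)/404 = 302/101; c = (126·44 − 10·412)/404 = 356/101.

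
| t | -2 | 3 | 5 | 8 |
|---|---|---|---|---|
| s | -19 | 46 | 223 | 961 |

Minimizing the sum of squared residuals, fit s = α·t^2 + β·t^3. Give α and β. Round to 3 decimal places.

The normal system MᵀM·[α, β]ᵀ = Mᵀs is [[4818, 36104]; [36104, 278562]]·[α, β]ᵀ = [67417, 521301]ᵀ.
Determinant 4818·278562 − 36104² = 38612900.
α = (67417·278562 − 36104·521301)/38612900 = -824739/772258; β = (4818·521301 − 36104·67417)/38612900 = 1552097/772258.

α = -1.068, β = 2.010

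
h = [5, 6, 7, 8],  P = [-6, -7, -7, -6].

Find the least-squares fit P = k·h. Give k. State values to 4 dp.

Entries of MᵀM: Σh·h = 174.
Right-hand side: Σh·P = -169.
Normal equations: [[174]]·[k]ᵀ = [-169]ᵀ.
k = (-169)/174 = -0.971264.

k = -0.9713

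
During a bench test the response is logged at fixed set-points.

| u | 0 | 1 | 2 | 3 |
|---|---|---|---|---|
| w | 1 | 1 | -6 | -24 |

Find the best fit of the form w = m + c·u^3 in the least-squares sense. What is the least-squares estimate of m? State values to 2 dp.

m = 1.48

Sums needed: Σ1 = 4, Σu^3 = 36, Σu^3·u^3 = 794.
Right-hand side: Σw = -28, Σu^3·w = -695.
Normal equations: [[4, 36]; [36, 794]]·[m, c]ᵀ = [-28, -695]ᵀ.
Δ = 4·794 − 36² = 1880.
m = ((-28)·794 − 36·(-695))/1880 = 697/470; c = (4·(-695) − 36·(-28))/1880 = -443/470.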